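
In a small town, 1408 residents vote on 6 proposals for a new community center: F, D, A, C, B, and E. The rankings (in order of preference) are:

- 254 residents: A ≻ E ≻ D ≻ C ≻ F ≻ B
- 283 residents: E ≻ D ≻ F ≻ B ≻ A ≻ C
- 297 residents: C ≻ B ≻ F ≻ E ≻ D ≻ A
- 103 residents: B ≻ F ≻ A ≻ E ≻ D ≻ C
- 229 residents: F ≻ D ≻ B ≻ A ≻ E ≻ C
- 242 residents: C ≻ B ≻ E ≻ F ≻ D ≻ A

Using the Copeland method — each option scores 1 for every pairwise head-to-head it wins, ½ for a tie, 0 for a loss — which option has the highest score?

F: beats D, A, and B; loses to C and E → score 3.
D: beats A, C, and B; loses to F and E → score 3.
A: beats C; loses to F, D, B, and E → score 1.
C: beats F and B; loses to D, A, and E → score 2.
B: beats A and E; loses to F, D, and C → score 2.
E: beats F, D, A, and C; loses to B → score 4.
E has the best pairwise record.

E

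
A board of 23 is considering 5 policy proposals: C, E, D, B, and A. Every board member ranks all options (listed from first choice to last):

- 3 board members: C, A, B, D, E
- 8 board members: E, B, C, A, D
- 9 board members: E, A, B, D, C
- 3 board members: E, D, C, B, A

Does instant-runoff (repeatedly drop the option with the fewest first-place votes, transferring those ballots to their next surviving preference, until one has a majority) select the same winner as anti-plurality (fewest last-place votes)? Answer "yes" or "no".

Instant-runoff — R1 C 3, E 20, D 0, B 0, A 0 (E winner). Winner: E.
Anti-plurality — last-place votes: C 9, E 3, D 8, B 0, A 3. Winner: B.
The two methods disagree.

no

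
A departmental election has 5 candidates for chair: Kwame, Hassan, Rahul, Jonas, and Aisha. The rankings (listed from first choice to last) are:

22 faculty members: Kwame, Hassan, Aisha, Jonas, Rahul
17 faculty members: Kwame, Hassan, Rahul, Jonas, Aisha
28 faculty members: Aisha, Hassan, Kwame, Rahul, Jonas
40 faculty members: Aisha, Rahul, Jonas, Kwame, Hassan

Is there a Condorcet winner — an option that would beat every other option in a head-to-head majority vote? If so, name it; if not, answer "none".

Aisha

Aisha vs Kwame: 68–39 for Aisha.
Aisha vs Hassan: 68–39 for Aisha.
Aisha vs Rahul: 90–17 for Aisha.
Aisha vs Jonas: 90–17 for Aisha.
Aisha beats every other option head-to-head.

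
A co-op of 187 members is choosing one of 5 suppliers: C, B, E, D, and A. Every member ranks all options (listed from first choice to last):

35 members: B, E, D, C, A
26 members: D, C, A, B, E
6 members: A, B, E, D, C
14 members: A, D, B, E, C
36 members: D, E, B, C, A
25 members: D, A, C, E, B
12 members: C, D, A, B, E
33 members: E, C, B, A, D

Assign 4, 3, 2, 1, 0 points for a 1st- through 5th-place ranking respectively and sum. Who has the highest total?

C: 35·1 + 26·3 + 6·0 + 14·0 + 36·1 + 25·2 + 12·4 + 33·3 = 346
B: 35·4 + 26·1 + 6·3 + 14·2 + 36·2 + 25·0 + 12·1 + 33·2 = 362
E: 35·3 + 26·0 + 6·2 + 14·1 + 36·3 + 25·1 + 12·0 + 33·4 = 396
D: 35·2 + 26·4 + 6·1 + 14·3 + 36·4 + 25·4 + 12·3 + 33·0 = 502
A: 35·0 + 26·2 + 6·4 + 14·4 + 36·0 + 25·3 + 12·2 + 33·1 = 264
D has the highest Borda score (502).

D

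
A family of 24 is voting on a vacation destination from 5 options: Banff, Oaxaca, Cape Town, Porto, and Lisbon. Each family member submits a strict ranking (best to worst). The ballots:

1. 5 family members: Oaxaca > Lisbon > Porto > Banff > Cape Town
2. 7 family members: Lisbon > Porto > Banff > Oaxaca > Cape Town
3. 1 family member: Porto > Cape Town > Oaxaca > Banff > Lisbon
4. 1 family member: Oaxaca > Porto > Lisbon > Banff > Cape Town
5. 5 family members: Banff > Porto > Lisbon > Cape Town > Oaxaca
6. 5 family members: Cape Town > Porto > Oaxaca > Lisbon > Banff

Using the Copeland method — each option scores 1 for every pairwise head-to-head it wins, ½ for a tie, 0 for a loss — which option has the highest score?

Porto

Banff: beats Cape Town; ties Oaxaca; loses to Porto and Lisbon → score 1.5.
Oaxaca: beats Cape Town; ties Banff and Lisbon; loses to Porto → score 2.
Cape Town: loses to Banff, Oaxaca, Porto, and Lisbon → score 0.
Porto: beats Banff, Oaxaca, and Cape Town; ties Lisbon → score 3.5.
Lisbon: beats Banff and Cape Town; ties Oaxaca and Porto → score 3.
Porto has the best pairwise record.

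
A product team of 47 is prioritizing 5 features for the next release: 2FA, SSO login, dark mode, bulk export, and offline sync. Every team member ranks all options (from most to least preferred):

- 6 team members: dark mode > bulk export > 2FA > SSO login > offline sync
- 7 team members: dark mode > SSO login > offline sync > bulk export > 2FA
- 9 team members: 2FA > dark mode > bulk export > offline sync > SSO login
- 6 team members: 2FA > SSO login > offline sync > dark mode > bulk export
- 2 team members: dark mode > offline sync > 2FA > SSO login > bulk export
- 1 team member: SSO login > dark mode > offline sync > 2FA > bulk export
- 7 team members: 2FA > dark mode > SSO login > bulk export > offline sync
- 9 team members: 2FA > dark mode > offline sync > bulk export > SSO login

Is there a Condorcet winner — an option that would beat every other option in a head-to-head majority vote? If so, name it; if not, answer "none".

2FA

2FA vs SSO login: 39–8 for 2FA.
2FA vs dark mode: 31–16 for 2FA.
2FA vs bulk export: 34–13 for 2FA.
2FA vs offline sync: 37–10 for 2FA.
2FA beats every other option head-to-head.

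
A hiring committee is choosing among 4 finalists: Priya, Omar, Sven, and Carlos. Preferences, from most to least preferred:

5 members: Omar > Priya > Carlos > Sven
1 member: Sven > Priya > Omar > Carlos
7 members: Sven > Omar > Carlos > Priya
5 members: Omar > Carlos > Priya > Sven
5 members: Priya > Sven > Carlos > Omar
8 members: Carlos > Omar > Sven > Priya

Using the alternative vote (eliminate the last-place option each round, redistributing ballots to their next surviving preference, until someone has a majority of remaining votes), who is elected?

Round 1: Priya 5, Omar 10, Sven 8, Carlos 8. Eliminate Priya.
Round 2: Omar 10, Sven 13, Carlos 8. Eliminate Carlos.
Round 3: Omar 18, Sven 13. Omar has a majority.

Omar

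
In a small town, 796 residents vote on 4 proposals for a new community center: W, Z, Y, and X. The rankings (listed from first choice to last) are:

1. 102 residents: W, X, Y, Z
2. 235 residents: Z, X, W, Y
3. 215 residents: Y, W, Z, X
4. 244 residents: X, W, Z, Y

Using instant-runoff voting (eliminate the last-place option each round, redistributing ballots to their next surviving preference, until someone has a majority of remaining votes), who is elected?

Round 1: W 102, Z 235, Y 215, X 244. Eliminate W.
Round 2: Z 235, Y 215, X 346. Eliminate Y.
Round 3: Z 450, X 346. Z has a majority.

Z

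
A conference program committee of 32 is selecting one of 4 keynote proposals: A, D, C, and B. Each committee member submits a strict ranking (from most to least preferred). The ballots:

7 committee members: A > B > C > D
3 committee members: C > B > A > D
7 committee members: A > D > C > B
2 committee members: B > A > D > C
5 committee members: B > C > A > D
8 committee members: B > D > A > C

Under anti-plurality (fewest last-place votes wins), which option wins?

Last-place votes: A 0, D 15, C 10, B 7.
A is ranked last by the fewest voters, so A wins.

A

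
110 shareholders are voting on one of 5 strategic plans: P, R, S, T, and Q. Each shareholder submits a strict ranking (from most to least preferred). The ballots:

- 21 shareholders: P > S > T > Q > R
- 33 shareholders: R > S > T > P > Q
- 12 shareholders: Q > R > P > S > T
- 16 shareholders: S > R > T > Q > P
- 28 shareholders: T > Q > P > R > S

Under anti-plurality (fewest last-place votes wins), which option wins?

Last-place votes: P 16, R 21, S 28, T 12, Q 33.
T is ranked last by the fewest voters, so T wins.

T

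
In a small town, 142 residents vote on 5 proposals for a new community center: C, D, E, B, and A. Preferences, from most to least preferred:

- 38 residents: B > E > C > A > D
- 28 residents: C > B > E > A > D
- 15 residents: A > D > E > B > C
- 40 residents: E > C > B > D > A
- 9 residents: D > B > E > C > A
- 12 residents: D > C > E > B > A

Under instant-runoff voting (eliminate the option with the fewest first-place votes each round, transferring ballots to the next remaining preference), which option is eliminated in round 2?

C

Round 1: C 28, D 21, E 40, B 38, A 15. Eliminate A.
Round 2: C 28, D 36, E 40, B 38. Eliminate C.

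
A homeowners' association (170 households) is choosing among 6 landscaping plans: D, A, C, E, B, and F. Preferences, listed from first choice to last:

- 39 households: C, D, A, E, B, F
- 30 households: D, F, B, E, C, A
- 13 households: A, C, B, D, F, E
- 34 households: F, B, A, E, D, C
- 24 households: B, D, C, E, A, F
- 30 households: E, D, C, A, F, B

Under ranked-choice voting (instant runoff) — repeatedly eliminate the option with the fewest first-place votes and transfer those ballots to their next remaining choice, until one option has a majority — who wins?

Round 1: D 30, A 13, C 39, E 30, B 24, F 34. Eliminate A.
Round 2: D 30, C 52, E 30, B 24, F 34. Eliminate B.
Round 3: D 54, C 52, E 30, F 34. Eliminate E.
Round 4: D 84, C 52, F 34. Eliminate F.
Round 5: D 118, C 52. D has a majority.

D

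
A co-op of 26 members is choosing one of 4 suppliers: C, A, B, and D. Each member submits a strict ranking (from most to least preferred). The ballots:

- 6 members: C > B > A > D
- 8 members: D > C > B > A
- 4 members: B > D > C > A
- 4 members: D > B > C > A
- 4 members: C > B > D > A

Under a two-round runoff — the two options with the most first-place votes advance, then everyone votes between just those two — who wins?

D

Round 1 first-place votes: C 10, A 0, B 4, D 12.
D and C advance.
Runoff: D is preferred to C by 16 voters; C by 10.
D wins the runoff.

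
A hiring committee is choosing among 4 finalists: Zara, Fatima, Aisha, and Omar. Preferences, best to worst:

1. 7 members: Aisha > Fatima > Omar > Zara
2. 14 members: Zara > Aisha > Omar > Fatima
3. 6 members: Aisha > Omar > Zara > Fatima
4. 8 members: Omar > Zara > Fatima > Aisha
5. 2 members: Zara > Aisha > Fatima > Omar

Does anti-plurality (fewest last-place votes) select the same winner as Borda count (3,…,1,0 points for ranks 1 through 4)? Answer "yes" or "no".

Anti-plurality — last-place votes: Zara 7, Fatima 20, Aisha 8, Omar 2. Winner: Omar.
Borda — scores: Zara 70, Fatima 24, Aisha 71, Omar 57. Winner: Aisha.
The two methods disagree.

no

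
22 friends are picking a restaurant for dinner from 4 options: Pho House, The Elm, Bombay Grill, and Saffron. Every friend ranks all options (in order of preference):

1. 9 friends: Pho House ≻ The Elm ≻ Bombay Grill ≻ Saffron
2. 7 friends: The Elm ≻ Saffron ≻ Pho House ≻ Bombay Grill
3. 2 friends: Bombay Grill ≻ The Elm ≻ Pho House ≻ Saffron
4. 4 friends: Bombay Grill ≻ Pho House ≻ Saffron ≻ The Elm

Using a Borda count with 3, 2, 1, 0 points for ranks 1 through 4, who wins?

Pho House

Pho House: 9·3 + 7·1 + 2·1 + 4·2 = 44
The Elm: 9·2 + 7·3 + 2·2 + 4·0 = 43
Bombay Grill: 9·1 + 7·0 + 2·3 + 4·3 = 27
Saffron: 9·0 + 7·2 + 2·0 + 4·1 = 18
Pho House has the highest Borda score (44).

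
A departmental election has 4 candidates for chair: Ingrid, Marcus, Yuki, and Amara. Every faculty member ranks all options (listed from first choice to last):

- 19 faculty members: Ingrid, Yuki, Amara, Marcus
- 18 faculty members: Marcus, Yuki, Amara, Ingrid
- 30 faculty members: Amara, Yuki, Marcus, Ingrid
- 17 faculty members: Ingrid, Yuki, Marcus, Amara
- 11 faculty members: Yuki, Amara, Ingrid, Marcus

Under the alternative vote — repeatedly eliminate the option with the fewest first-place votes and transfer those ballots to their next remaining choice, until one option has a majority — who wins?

Round 1: Ingrid 36, Marcus 18, Yuki 11, Amara 30. Eliminate Yuki.
Round 2: Ingrid 36, Marcus 18, Amara 41. Eliminate Marcus.
Round 3: Ingrid 36, Amara 59. Amara has a majority.

Amara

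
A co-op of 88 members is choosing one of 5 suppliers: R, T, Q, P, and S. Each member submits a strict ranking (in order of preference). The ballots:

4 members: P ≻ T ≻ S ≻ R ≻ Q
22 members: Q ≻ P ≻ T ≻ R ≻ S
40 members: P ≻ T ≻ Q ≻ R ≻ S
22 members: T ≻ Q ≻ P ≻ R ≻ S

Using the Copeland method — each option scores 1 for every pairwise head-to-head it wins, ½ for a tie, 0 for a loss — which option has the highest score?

P

R: beats S; loses to T, Q, and P → score 1.
T: beats R, Q, and S; loses to P → score 3.
Q: beats R and S; ties P; loses to T → score 2.5.
P: beats R, T, and S; ties Q → score 3.5.
S: loses to R, T, Q, and P → score 0.
P has the best pairwise record.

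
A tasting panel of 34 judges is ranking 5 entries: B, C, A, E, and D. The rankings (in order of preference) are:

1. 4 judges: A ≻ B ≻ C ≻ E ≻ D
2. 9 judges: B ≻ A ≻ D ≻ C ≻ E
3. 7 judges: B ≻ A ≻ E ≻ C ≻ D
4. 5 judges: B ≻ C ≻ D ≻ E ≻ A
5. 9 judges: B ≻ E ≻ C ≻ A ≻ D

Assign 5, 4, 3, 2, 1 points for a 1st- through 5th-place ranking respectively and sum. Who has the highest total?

B: 4·4 + 9·5 + 7·5 + 5·5 + 9·5 = 166
C: 4·3 + 9·2 + 7·2 + 5·4 + 9·3 = 91
A: 4·5 + 9·4 + 7·4 + 5·1 + 9·2 = 107
E: 4·2 + 9·1 + 7·3 + 5·2 + 9·4 = 84
D: 4·1 + 9·3 + 7·1 + 5·3 + 9·1 = 62
B has the highest Borda score (166).

B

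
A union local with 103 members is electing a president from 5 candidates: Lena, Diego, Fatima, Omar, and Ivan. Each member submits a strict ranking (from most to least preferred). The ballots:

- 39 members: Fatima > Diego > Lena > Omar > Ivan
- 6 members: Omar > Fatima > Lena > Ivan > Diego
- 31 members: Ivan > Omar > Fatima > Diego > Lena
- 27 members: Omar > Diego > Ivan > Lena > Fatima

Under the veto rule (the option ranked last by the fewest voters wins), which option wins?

Last-place votes: Lena 31, Diego 6, Fatima 27, Omar 0, Ivan 39.
Omar is ranked last by the fewest voters, so Omar wins.

Omar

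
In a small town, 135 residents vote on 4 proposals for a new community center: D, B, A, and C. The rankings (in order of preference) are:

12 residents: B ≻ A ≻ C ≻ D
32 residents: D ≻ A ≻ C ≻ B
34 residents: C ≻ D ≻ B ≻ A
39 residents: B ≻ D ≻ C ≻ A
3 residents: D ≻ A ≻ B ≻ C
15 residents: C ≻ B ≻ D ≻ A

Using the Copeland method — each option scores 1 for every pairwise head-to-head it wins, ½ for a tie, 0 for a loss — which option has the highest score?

D

D: beats B, A, and C → score 3.
B: beats A; loses to D and C → score 1.
A: loses to D, B, and C → score 0.
C: beats B and A; loses to D → score 2.
D has the best pairwise record.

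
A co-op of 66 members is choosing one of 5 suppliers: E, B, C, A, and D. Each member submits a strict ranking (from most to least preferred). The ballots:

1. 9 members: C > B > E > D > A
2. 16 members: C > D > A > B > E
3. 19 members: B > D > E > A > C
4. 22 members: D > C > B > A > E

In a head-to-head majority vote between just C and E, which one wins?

Voters preferring C to E: 47; preferring E to C: 19.
C wins the head-to-head.

C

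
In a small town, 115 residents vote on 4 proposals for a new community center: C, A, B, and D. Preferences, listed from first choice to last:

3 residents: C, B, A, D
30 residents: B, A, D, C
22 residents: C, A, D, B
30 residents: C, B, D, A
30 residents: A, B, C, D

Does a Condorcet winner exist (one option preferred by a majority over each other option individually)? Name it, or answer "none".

B vs C: 60–55 for B.
B vs A: 63–52 for B.
B vs D: 93–22 for B.
B beats every other option head-to-head.

B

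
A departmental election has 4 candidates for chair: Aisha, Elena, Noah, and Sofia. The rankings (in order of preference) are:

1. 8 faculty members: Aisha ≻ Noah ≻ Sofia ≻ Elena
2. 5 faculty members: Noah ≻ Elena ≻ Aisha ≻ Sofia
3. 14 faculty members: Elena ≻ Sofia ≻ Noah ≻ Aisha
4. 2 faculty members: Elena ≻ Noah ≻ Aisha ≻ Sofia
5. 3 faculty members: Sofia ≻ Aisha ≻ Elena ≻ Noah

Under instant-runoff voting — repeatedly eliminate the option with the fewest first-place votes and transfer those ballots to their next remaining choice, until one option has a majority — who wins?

Round 1: Aisha 8, Elena 16, Noah 5, Sofia 3. Eliminate Sofia.
Round 2: Aisha 11, Elena 16, Noah 5. Eliminate Noah.
Round 3: Aisha 11, Elena 21. Elena has a majority.

Elena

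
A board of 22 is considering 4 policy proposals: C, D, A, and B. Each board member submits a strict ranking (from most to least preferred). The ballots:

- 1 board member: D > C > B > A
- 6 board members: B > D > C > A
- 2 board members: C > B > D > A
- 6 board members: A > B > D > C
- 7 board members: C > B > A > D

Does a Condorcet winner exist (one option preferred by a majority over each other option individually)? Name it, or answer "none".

B vs C: 12–10 for B.
B vs D: 21–1 for B.
B vs A: 16–6 for B.
B beats every other option head-to-head.

B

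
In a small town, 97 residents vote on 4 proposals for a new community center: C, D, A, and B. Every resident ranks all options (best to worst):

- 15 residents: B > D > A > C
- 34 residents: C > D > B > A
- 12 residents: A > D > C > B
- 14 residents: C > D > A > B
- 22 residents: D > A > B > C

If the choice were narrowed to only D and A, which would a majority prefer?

Voters preferring D to A: 85; preferring A to D: 12.
D wins the head-to-head.

D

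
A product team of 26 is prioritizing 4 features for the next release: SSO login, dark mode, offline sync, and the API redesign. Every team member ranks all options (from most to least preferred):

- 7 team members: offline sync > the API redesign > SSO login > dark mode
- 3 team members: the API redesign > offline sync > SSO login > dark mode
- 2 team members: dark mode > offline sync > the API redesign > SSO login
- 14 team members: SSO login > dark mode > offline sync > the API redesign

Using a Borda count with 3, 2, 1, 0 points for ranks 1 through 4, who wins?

SSO login: 7·1 + 3·1 + 2·0 + 14·3 = 52
dark mode: 7·0 + 3·0 + 2·3 + 14·2 = 34
offline sync: 7·3 + 3·2 + 2·2 + 14·1 = 45
the API redesign: 7·2 + 3·3 + 2·1 + 14·0 = 25
SSO login has the highest Borda score (52).

SSO login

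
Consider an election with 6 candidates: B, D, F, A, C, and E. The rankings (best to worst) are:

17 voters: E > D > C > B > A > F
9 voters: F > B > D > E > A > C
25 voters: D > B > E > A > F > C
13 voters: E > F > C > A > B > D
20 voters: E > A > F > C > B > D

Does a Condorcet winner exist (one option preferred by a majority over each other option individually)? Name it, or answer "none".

E vs B: 50–34 for E.
E vs D: 50–34 for E.
E vs F: 75–9 for E.
E vs A: 84–0 for E.
E vs C: 84–0 for E.
E beats every other option head-to-head.

E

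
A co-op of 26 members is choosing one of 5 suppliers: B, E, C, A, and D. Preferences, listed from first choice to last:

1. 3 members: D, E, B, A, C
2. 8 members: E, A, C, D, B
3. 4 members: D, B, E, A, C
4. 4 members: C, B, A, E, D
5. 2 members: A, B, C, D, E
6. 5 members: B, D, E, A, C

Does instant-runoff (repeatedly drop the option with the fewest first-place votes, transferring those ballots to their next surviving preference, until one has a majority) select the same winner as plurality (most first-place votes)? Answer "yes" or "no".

Instant-runoff — R1 B 5, E 8, C 4, A 2, D 7 (A out); R2 B 7, E 8, C 4, D 7 (C out); R3 B 11, E 8, D 7 (D out); R4 B 15, E 11 (B winner). Winner: B.
Plurality — first-place votes: B 5, E 8, C 4, A 2, D 7. Winner: E.
The two methods disagree.

no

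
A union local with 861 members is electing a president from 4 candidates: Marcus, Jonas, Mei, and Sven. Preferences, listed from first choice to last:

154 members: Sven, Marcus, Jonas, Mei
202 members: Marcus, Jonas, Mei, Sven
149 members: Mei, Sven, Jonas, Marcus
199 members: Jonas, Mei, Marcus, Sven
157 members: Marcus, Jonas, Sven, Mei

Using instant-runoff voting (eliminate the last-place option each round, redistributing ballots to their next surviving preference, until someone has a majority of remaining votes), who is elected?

Round 1: Marcus 359, Jonas 199, Mei 149, Sven 154. Eliminate Mei.
Round 2: Marcus 359, Jonas 199, Sven 303. Eliminate Jonas.
Round 3: Marcus 558, Sven 303. Marcus has a majority.

Marcus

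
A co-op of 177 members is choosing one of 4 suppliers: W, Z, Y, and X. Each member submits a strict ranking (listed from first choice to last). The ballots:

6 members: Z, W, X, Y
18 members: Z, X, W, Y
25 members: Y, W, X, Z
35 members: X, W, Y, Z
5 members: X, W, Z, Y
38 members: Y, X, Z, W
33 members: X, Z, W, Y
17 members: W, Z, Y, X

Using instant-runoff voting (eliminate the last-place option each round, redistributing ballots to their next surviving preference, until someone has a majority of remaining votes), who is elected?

Round 1: W 17, Z 24, Y 63, X 73. Eliminate W.
Round 2: Z 41, Y 63, X 73. Eliminate Z.
Round 3: Y 80, X 97. X has a majority.

X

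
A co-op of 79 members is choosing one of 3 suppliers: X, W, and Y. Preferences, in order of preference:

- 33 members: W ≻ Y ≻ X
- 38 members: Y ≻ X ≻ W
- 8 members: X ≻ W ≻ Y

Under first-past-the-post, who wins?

Y

First-place votes: X 8, W 33, Y 38.
Y has the most first-place votes.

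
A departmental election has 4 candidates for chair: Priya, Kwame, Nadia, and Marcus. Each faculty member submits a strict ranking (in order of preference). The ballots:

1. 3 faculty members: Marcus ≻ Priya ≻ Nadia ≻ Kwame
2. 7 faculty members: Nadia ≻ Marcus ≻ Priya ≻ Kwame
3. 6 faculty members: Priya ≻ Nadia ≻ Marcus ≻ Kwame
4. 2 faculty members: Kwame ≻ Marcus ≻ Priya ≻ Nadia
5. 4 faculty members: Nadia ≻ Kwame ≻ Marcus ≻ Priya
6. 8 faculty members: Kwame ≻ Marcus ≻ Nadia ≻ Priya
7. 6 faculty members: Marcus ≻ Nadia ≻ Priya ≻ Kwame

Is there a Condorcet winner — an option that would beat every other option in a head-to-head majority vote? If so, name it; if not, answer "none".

Marcus vs Priya: 30–6 for Marcus.
Marcus vs Kwame: 22–14 for Marcus.
Marcus vs Nadia: 19–17 for Marcus.
Marcus beats every other option head-to-head.

Marcus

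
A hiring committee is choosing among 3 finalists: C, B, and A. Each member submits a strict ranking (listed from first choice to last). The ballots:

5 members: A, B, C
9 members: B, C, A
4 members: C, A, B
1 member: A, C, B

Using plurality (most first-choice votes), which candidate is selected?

First-place votes: C 4, B 9, A 6.
B has the most first-place votes.

B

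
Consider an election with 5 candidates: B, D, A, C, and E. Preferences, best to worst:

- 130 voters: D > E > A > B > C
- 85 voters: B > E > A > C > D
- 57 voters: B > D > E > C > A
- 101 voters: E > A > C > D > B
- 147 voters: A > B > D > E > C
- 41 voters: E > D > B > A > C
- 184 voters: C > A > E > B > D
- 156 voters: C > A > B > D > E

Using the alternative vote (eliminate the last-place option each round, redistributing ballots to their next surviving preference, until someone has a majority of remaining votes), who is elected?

E

Round 1: B 142, D 130, A 147, C 340, E 142. Eliminate D.
Round 2: B 142, A 147, C 340, E 272. Eliminate B.
Round 3: A 147, C 340, E 414. Eliminate A.
Round 4: C 340, E 561. E has a majority.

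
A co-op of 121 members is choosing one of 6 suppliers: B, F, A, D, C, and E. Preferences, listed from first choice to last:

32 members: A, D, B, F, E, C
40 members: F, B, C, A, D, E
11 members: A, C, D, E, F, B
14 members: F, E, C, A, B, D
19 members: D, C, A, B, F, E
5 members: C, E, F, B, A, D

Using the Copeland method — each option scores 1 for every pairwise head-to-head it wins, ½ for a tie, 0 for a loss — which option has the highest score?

A

B: beats C and E; loses to F, A, and D → score 2.
F: beats B, C, and E; loses to A and D → score 3.
A: beats B, F, D, and E; loses to C → score 4.
D: beats B, F, and E; loses to A and C → score 3.
C: beats A, D, and E; loses to B and F → score 3.
E: loses to B, F, A, D, and C → score 0.
A has the best pairwise record.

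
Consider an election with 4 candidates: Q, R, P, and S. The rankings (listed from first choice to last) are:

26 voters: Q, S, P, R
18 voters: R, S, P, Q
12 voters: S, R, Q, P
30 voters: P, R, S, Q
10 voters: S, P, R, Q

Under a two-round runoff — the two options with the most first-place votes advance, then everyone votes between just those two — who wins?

Round 1 first-place votes: Q 26, R 18, P 30, S 22.
P and Q advance.
Runoff: P is preferred to Q by 58 voters; Q by 38.
P wins the runoff.

P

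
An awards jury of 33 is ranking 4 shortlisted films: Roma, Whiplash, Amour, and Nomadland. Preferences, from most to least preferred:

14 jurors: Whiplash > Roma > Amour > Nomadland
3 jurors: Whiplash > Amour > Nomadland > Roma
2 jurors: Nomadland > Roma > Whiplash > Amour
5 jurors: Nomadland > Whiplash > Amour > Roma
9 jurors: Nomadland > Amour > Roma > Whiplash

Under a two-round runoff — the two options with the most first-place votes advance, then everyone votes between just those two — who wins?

Round 1 first-place votes: Roma 0, Whiplash 17, Amour 0, Nomadland 16.
Whiplash and Nomadland advance.
Runoff: Whiplash is preferred to Nomadland by 17 voters; Nomadland by 16.
Whiplash wins the runoff.

Whiplash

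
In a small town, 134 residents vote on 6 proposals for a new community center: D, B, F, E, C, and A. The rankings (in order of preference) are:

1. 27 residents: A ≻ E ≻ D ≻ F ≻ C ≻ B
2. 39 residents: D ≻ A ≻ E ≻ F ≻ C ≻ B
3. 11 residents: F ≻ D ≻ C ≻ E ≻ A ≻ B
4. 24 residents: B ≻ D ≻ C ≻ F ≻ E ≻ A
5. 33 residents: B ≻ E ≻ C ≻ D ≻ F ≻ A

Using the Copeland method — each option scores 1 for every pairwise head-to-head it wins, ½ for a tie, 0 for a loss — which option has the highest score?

D: beats B, F, E, C, and A → score 5.
B: loses to D, F, E, C, and A → score 0.
F: beats B, C, and A; loses to D and E → score 3.
E: beats B, F, C, and A; loses to D → score 4.
C: beats B and A; loses to D, F, and E → score 2.
A: beats B; loses to D, F, E, and C → score 1.
D has the best pairwise record.

D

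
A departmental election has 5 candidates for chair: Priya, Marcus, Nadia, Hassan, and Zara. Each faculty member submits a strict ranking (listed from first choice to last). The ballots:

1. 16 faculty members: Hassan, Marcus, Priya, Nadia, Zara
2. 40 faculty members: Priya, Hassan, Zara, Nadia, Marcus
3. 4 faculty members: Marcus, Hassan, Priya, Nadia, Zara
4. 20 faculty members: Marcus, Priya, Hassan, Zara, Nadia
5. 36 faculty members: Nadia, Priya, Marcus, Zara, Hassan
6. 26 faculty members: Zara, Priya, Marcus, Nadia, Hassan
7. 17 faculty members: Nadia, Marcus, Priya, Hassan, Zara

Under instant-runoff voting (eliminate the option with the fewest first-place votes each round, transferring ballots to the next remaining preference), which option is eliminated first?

Round 1: Priya 40, Marcus 24, Nadia 53, Hassan 16, Zara 26. Eliminate Hassan.

Hassan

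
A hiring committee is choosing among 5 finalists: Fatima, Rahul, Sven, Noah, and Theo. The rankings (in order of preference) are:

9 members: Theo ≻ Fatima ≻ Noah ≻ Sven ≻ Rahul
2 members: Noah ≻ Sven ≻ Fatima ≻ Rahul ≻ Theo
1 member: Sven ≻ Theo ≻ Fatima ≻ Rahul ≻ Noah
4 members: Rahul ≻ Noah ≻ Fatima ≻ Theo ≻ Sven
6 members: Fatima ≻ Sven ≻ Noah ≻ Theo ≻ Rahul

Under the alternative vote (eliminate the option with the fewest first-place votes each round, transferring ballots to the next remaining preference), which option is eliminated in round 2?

Noah

Round 1: Fatima 6, Rahul 4, Sven 1, Noah 2, Theo 9. Eliminate Sven.
Round 2: Fatima 6, Rahul 4, Noah 2, Theo 10. Eliminate Noah.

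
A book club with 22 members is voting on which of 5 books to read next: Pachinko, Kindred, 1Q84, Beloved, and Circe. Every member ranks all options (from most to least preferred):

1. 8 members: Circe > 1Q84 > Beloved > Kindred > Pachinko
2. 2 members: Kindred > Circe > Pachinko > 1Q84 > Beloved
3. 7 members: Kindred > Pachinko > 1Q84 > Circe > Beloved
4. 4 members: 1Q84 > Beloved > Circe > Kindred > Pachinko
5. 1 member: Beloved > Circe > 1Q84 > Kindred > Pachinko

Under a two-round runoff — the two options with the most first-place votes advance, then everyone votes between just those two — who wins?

Circe

Round 1 first-place votes: Pachinko 0, Kindred 9, 1Q84 4, Beloved 1, Circe 8.
Kindred and Circe advance.
Runoff: Kindred is preferred to Circe by 9 voters; Circe by 13.
Circe wins the runoff.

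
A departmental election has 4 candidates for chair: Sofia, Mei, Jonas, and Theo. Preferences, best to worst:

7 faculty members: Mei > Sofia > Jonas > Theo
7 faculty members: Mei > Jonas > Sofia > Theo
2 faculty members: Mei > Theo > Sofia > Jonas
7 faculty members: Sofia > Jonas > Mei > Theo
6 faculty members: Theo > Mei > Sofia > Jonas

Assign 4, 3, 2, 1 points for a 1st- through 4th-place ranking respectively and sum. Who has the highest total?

Mei

Sofia: 7·3 + 7·2 + 2·2 + 7·4 + 6·2 = 79
Mei: 7·4 + 7·4 + 2·4 + 7·2 + 6·3 = 96
Jonas: 7·2 + 7·3 + 2·1 + 7·3 + 6·1 = 64
Theo: 7·1 + 7·1 + 2·3 + 7·1 + 6·4 = 51
Mei has the highest Borda score (96).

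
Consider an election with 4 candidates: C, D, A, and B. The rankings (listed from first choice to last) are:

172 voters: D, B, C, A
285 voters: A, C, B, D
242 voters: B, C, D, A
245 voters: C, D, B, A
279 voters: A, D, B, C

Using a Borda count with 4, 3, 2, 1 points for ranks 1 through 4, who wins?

C

C: 172·2 + 285·3 + 242·3 + 245·4 + 279·1 = 3184
D: 172·4 + 285·1 + 242·2 + 245·3 + 279·3 = 3029
A: 172·1 + 285·4 + 242·1 + 245·1 + 279·4 = 2915
B: 172·3 + 285·2 + 242·4 + 245·2 + 279·2 = 3102
C has the highest Borda score (3184).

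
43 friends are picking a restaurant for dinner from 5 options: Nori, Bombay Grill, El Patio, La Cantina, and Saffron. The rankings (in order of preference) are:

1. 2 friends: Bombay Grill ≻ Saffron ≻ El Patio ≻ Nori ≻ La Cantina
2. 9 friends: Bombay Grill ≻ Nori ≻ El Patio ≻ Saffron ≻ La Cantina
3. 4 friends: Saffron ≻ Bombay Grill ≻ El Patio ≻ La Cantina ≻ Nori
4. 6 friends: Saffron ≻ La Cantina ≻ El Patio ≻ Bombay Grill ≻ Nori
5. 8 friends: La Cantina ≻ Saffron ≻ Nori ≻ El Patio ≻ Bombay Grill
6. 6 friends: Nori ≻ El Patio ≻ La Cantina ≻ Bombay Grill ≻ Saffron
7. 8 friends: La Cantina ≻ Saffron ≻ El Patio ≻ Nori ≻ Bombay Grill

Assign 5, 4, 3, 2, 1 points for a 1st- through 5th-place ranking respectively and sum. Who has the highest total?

Saffron

Nori: 2·2 + 9·4 + 4·1 + 6·1 + 8·3 + 6·5 + 8·2 = 120
Bombay Grill: 2·5 + 9·5 + 4·4 + 6·2 + 8·1 + 6·2 + 8·1 = 111
El Patio: 2·3 + 9·3 + 4·3 + 6·3 + 8·2 + 6·4 + 8·3 = 127
La Cantina: 2·1 + 9·1 + 4·2 + 6·4 + 8·5 + 6·3 + 8·5 = 141
Saffron: 2·4 + 9·2 + 4·5 + 6·5 + 8·4 + 6·1 + 8·4 = 146
Saffron has the highest Borda score (146).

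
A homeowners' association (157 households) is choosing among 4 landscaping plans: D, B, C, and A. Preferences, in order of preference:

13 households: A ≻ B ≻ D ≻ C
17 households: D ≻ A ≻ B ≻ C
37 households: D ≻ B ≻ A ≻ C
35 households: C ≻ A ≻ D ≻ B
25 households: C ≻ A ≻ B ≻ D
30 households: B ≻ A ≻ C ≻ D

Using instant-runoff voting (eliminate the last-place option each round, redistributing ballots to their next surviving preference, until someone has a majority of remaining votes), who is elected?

Round 1: D 54, B 30, C 60, A 13. Eliminate A.
Round 2: D 54, B 43, C 60. Eliminate B.
Round 3: D 67, C 90. C has a majority.

C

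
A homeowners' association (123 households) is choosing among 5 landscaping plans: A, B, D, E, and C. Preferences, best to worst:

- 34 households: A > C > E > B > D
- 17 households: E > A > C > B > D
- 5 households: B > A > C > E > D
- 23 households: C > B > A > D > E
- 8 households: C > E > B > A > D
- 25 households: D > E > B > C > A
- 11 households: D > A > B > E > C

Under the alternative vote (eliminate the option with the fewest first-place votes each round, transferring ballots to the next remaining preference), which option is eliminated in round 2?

Round 1: A 34, B 5, D 36, E 17, C 31. Eliminate B.
Round 2: A 39, D 36, E 17, C 31. Eliminate E.

E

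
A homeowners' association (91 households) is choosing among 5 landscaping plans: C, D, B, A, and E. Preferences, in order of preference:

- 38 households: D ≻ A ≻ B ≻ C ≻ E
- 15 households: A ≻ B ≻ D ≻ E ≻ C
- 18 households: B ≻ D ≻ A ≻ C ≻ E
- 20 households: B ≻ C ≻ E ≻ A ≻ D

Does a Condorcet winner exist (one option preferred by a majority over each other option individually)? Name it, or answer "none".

none

Checking pairwise contests:
D beats C 71–20.
B beats D 53–38.
A beats B 53–38.
D beats A 56–35.
C beats E 76–15.
Every option loses at least one head-to-head, so there is no Condorcet winner.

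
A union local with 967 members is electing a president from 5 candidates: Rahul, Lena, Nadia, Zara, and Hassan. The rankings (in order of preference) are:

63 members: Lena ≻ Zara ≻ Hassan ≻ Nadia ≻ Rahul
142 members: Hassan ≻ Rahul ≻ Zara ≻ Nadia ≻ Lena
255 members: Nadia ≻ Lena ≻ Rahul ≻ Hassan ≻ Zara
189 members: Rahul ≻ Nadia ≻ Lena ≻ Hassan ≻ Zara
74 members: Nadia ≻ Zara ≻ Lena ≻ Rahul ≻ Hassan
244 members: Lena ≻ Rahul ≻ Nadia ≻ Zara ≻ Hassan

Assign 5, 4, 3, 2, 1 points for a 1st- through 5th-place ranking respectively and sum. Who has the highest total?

Rahul: 63·1 + 142·4 + 255·3 + 189·5 + 74·2 + 244·4 = 3465
Lena: 63·5 + 142·1 + 255·4 + 189·3 + 74·3 + 244·5 = 3486
Nadia: 63·2 + 142·2 + 255·5 + 189·4 + 74·5 + 244·3 = 3543
Zara: 63·4 + 142·3 + 255·1 + 189·1 + 74·4 + 244·2 = 1906
Hassan: 63·3 + 142·5 + 255·2 + 189·2 + 74·1 + 244·1 = 2105
Nadia has the highest Borda score (3543).

Nadia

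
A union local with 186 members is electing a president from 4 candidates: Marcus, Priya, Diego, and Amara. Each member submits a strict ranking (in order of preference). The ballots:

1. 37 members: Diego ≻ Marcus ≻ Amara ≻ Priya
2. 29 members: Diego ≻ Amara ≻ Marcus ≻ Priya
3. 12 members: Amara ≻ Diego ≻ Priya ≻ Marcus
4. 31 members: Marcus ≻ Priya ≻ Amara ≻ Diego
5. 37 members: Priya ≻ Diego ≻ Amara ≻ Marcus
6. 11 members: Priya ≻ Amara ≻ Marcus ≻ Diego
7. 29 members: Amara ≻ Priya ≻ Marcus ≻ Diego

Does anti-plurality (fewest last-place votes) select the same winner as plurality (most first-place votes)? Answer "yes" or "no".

no

Anti-plurality — last-place votes: Marcus 49, Priya 66, Diego 71, Amara 0. Winner: Amara.
Plurality — first-place votes: Marcus 31, Priya 48, Diego 66, Amara 41. Winner: Diego.
The two methods disagree.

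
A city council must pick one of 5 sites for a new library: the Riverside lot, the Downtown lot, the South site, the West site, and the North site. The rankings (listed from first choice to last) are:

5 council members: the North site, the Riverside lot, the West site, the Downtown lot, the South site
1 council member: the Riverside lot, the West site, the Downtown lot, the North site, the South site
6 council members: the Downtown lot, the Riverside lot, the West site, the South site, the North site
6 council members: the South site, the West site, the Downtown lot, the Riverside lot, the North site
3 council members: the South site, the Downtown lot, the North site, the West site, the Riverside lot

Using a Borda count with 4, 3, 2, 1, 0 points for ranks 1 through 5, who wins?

the Downtown lot

the Riverside lot: 5·3 + 1·4 + 6·3 + 6·1 + 3·0 = 43
the Downtown lot: 5·1 + 1·2 + 6·4 + 6·2 + 3·3 = 52
the South site: 5·0 + 1·0 + 6·1 + 6·4 + 3·4 = 42
the West site: 5·2 + 1·3 + 6·2 + 6·3 + 3·1 = 46
the North site: 5·4 + 1·1 + 6·0 + 6·0 + 3·2 = 27
the Downtown lot has the highest Borda score (52).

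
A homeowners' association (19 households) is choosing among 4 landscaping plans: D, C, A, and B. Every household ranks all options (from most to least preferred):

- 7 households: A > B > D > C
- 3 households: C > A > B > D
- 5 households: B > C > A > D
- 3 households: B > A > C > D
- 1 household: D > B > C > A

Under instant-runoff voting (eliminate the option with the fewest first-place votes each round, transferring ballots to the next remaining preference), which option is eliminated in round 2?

C

Round 1: D 1, C 3, A 7, B 8. Eliminate D.
Round 2: C 3, A 7, B 9. Eliminate C.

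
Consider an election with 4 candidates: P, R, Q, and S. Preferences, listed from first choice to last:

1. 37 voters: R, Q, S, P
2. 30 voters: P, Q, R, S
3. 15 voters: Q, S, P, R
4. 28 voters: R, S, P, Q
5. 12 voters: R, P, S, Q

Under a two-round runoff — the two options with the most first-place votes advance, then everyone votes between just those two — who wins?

Round 1 first-place votes: P 30, R 77, Q 15, S 0.
R and P advance.
Runoff: R is preferred to P by 77 voters; P by 45.
R wins the runoff.

R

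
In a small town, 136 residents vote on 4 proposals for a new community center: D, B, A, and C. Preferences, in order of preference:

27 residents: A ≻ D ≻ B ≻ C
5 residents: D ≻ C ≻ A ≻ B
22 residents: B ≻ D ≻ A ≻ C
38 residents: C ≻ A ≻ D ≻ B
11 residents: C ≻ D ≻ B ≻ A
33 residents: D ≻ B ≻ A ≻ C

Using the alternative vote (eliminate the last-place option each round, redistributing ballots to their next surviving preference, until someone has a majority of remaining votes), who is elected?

D

Round 1: D 38, B 22, A 27, C 49. Eliminate B.
Round 2: D 60, A 27, C 49. Eliminate A.
Round 3: D 87, C 49. D has a majority.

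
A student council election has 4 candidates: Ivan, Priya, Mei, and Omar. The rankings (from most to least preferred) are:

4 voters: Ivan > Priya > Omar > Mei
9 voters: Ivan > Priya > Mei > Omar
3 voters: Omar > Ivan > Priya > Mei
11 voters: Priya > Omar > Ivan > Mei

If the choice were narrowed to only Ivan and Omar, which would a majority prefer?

Voters preferring Ivan to Omar: 13; preferring Omar to Ivan: 14.
Omar wins the head-to-head.

Omar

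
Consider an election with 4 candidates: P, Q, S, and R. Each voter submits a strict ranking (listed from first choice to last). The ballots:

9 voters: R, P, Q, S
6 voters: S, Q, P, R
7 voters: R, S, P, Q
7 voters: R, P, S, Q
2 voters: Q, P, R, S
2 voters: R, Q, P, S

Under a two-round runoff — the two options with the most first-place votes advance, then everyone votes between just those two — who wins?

R

Round 1 first-place votes: P 0, Q 2, S 6, R 25.
R and S advance.
Runoff: R is preferred to S by 27 voters; S by 6.
R wins the runoff.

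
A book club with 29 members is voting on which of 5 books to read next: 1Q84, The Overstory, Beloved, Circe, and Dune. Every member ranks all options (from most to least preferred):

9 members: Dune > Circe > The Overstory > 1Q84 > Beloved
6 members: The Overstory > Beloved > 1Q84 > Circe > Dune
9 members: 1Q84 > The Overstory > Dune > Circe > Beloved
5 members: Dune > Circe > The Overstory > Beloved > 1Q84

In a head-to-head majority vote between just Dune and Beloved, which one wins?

Voters preferring Dune to Beloved: 23; preferring Beloved to Dune: 6.
Dune wins the head-to-head.

Dune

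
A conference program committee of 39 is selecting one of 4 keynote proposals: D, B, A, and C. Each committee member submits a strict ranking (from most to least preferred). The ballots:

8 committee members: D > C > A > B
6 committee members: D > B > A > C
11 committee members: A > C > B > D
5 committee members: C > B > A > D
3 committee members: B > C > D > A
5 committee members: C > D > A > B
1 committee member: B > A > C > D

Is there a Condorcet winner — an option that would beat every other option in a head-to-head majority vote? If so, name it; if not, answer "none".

C

C vs D: 25–14 for C.
C vs B: 29–10 for C.
C vs A: 21–18 for C.
C beats every other option head-to-head.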